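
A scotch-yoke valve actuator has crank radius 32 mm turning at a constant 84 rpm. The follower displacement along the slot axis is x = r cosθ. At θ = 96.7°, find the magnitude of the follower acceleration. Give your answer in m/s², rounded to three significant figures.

ω = 8.796 rad/s (from 84 rpm).
x = r cosθ ⇒ ẍ = −rω² cosθ (ω constant).
|a| = rω²|cosθ| = 0.032·(8.796)²·|cos 96.7°| = 0.28889 m/s².

0.289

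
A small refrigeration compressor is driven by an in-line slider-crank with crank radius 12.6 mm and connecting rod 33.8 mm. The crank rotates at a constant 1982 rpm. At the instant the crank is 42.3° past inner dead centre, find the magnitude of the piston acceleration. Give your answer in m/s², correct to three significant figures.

429

ω = 2π·1982/60 = 207.6 rad/s
x(θ) = r cosθ + √(L² − r² sin²θ); with ω constant, a = ω²·d²x/dθ².
d²x/dθ² = −r cosθ − r²(cos2θ)/√u − r⁴ sin²2θ/(4u^{3/2}),  u = L² − r² sin²θ = 0.00107053 m².
Substituting r = 0.0126 m, L = 0.0338 m, θ = 42.3°: d²x/dθ² = -0.0099543 m.
a = ω²·d²x/dθ² = (207.6)²·(-0.0099543) = -428.82 m/s²;  |a| = 428.82 m/s².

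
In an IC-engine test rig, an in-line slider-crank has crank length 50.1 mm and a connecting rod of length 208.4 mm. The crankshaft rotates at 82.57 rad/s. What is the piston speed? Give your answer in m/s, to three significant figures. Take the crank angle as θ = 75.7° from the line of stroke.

4.25

ω = 82.57 rad/s
For an in-line slider-crank, x = r cosθ + √(L² − r² sin²θ), so v = −rω sinθ·[1 + r cosθ/√(L² − r² sin²θ)].
With r = 0.0501 m, L = 0.2084 m, θ = 75.7°: √(L² − r² sin²θ) = 0.20267 m.
v = −0.0501·82.57·0.96902·[1 + 0.0501·0.24700/0.20267] = -4.2533 m/s.
|v| = 4.2533 m/s.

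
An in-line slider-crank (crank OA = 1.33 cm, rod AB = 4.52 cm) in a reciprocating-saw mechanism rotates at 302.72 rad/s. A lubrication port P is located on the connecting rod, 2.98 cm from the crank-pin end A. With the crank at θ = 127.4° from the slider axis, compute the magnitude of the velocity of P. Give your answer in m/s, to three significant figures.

2.93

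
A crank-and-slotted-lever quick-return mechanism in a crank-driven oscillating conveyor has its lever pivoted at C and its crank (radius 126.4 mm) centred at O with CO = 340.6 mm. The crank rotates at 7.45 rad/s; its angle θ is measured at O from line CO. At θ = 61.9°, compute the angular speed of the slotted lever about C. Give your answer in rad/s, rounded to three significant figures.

ω = 7.45 rad/s
Crank pin A relative to C: A = (d + r cosθ, r sinθ); lever angle φ = atan2(r sinθ, d + r cosθ).
Differentiating tanφ: φ̇ = rω(d cosθ + r)/(d² + r² + 2dr cosθ).
d² + r² + 2dr cosθ = |CA|² = 0.172541 m²;  d cosθ + r = +0.28683 m.
|ω_lever| = |0.1264·7.45·+0.28683| / 0.172541 = 1.5654 rad/s.

1.57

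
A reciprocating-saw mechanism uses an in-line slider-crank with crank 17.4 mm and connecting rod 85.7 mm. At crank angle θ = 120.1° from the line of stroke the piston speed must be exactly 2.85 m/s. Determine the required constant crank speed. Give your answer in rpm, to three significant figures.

For an in-line slider-crank, |v_piston| = rω|sinθ|·[1 + r cosθ/√(L² − r² sin²θ)].
With r = 0.0174 m, L = 0.0857 m, θ = 120.1°: the bracketed kinematic factor |dx/dθ| = 0.013497 m.
ω = v/|dx/dθ| = 2.85/0.013497 = 211.16 rad/s.
N = 60ω/(2π) = 2016.5 rpm.

2020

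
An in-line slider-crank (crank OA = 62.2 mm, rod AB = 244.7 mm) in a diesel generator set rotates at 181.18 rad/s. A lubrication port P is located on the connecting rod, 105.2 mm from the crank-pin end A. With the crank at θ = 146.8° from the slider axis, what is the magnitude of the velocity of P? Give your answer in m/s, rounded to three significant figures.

7.76

ω = 181.2 rad/s.  Crank-pin speed |V_A| = rω = 11.269 m/s, perpendicular to OA.
Rod angle: sinφ = −(r/L) sinθ ⇒ φ = -8.001°; ω_rod = −rω cosθ/√(L²−r²sin²θ) = +38.915 rad/s.
V_P = V_A + ω_rod × AP, with AP = 0.1052 m along the rod.
Components: V_Px = −rω sinθ − a·ω_rod·sinφ = -5.6009 m/s;  V_Py = rω cosθ + a·ω_rod·cosφ = -5.3758 m/s.
|V_P| = √(V_Px² + V_Py²) = 7.7633 m/s.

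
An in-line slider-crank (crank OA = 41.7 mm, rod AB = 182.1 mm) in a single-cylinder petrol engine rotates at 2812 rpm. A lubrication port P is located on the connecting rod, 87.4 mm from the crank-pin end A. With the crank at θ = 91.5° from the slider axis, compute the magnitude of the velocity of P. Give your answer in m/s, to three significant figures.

ω = 294.5 rad/s.  Crank-pin speed |V_A| = rω = 12.279 m/s, perpendicular to OA.
Rod angle: sinφ = −(r/L) sinθ ⇒ φ = -13.233°; ω_rod = −rω cosθ/√(L²−r²sin²θ) = +1.8133 rad/s.
V_P = V_A + ω_rod × AP, with AP = 0.0874 m along the rod.
Components: V_Px = −rω sinθ − a·ω_rod·sinφ = -12.239 m/s;  V_Py = rω cosθ + a·ω_rod·cosφ = -0.16716 m/s.
|V_P| = √(V_Px² + V_Py²) = 12.24 m/s.

12.2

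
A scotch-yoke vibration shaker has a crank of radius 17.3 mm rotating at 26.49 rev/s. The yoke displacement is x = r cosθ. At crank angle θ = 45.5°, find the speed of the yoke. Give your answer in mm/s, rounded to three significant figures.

ω = 166.4 rad/s (from 26.49 rev/s).
x = r cosθ ⇒ ẋ = −rω sinθ.
|v| = rω|sinθ| = 0.0173·166.4·|sin 45.5°| = 2.0538 m/s = 2053.8 mm/s.

2050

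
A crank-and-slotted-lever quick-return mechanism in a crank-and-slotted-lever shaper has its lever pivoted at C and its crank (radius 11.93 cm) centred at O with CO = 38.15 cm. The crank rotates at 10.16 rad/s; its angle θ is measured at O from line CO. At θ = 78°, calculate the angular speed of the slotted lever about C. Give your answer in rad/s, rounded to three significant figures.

1.35

ω = 10.16 rad/s
Crank pin A relative to C: A = (d + r cosθ, r sinθ); lever angle φ = atan2(r sinθ, d + r cosθ).
Differentiating tanφ: φ̇ = rω(d cosθ + r)/(d² + r² + 2dr cosθ).
d² + r² + 2dr cosθ = |CA|² = 0.1787 m²;  d cosθ + r = +0.19862 m.
|ω_lever| = |0.1193·10.16·+0.19862| / 0.1787 = 1.3472 rad/s.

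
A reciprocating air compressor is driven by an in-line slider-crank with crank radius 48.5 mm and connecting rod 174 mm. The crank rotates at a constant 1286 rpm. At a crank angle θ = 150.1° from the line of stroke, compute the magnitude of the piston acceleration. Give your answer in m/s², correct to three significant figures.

ω = 2π·1286/60 = 134.7 rad/s
x(θ) = r cosθ + √(L² − r² sin²θ); with ω constant, a = ω²·d²x/dθ².
d²x/dθ² = −r cosθ − r²(cos2θ)/√u − r⁴ sin²2θ/(4u^{3/2}),  u = L² − r² sin²θ = 0.0296915 m².
Substituting r = 0.0485 m, L = 0.174 m, θ = 150.1°: d²x/dθ² = +0.034976 m.
a = ω²·d²x/dθ² = (134.7)²·(+0.034976) = +634.32 m/s²;  |a| = 634.32 m/s².

634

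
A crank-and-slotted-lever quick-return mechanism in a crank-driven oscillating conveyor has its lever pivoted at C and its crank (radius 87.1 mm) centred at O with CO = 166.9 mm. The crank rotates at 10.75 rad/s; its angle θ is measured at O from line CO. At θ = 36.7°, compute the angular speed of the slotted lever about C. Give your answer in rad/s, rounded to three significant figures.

3.52

ω = 10.75 rad/s
Crank pin A relative to C: A = (d + r cosθ, r sinθ); lever angle φ = atan2(r sinθ, d + r cosθ).
Differentiating tanφ: φ̇ = rω(d cosθ + r)/(d² + r² + 2dr cosθ).
d² + r² + 2dr cosθ = |CA|² = 0.0587528 m²;  d cosθ + r = +0.22092 m.
|ω_lever| = |0.0871·10.75·+0.22092| / 0.0587528 = 3.5207 rad/s.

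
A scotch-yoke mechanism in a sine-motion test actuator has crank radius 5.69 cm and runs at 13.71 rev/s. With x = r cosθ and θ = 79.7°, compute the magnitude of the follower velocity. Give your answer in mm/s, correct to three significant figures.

4820

ω = 86.14 rad/s (from 13.71 rev/s).
x = r cosθ ⇒ ẋ = −rω sinθ.
|v| = rω|sinθ| = 0.0569·86.14·|sin 79.7°| = 4.8225 m/s = 4822.5 mm/s.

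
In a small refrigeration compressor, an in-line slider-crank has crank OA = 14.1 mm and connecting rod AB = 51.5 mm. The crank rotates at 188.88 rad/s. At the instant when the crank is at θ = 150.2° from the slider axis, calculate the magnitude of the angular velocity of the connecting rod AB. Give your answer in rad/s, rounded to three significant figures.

45.3

ω = 188.9 rad/s
The rod makes angle φ with the slider axis where L sinφ = r sinθ; differentiating, L cosφ·φ̇ = r ω cosθ.
L cosφ = √(L² − r² sin²θ) = 0.051021 m.
|ω_rod| = r ω |cosθ| / √(L² − r² sin²θ) = 0.0141·188.9·0.86777/0.051021 = 45.296 rad/s.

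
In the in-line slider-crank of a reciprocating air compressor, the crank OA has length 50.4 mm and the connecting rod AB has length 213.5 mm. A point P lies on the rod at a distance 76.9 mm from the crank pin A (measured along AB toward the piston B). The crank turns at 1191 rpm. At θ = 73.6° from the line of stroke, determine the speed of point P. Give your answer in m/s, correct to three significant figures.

ω = 124.7 rad/s.  Crank-pin speed |V_A| = rω = 6.2859 m/s, perpendicular to OA.
Rod angle: sinφ = −(r/L) sinθ ⇒ φ = -13.089°; ω_rod = −rω cosθ/√(L²−r²sin²θ) = -8.5345 rad/s.
V_P = V_A + ω_rod × AP, with AP = 0.0769 m along the rod.
Components: V_Px = −rω sinθ − a·ω_rod·sinφ = -6.1788 m/s;  V_Py = rω cosθ + a·ω_rod·cosφ = +1.1355 m/s.
|V_P| = √(V_Px² + V_Py²) = 6.2823 m/s.

6.28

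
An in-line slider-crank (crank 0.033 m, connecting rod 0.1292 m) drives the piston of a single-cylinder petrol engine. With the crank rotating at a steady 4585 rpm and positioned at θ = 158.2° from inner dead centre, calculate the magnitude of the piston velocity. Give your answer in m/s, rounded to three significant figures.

4.48

ω = 2π·4585/60 = 480.1 rad/s
For an in-line slider-crank, x = r cosθ + √(L² − r² sin²θ), so v = −rω sinθ·[1 + r cosθ/√(L² − r² sin²θ)].
With r = 0.033 m, L = 0.1292 m, θ = 158.2°: √(L² − r² sin²θ) = 0.12862 m.
v = −0.033·480.1·0.37137·[1 + 0.033·-0.92849/0.12862] = -4.4824 m/s.
|v| = 4.4824 m/s.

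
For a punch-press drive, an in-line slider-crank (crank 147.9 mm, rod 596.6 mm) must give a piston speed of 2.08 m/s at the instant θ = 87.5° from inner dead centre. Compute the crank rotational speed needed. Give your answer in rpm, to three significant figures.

133

For an in-line slider-crank, |v_piston| = rω|sinθ|·[1 + r cosθ/√(L² − r² sin²θ)].
With r = 0.1479 m, L = 0.5966 m, θ = 87.5°: the bracketed kinematic factor |dx/dθ| = 0.14941 m.
ω = v/|dx/dθ| = 2.08/0.14941 = 13.922 rad/s.
N = 60ω/(2π) = 132.94 rpm.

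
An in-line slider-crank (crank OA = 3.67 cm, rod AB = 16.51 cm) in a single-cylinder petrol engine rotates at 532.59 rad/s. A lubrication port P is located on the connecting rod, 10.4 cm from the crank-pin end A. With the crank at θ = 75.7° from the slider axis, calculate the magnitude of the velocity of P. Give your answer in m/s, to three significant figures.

19.7

ω = 532.6 rad/s.  Crank-pin speed |V_A| = rω = 19.546 m/s, perpendicular to OA.
Rod angle: sinφ = −(r/L) sinθ ⇒ φ = -12.439°; ω_rod = −rω cosθ/√(L²−r²sin²θ) = -29.945 rad/s.
V_P = V_A + ω_rod × AP, with AP = 0.104 m along the rod.
Components: V_Px = −rω sinθ − a·ω_rod·sinφ = -19.611 m/s;  V_Py = rω cosθ + a·ω_rod·cosφ = +1.7867 m/s.
|V_P| = √(V_Px² + V_Py²) = 19.692 m/s.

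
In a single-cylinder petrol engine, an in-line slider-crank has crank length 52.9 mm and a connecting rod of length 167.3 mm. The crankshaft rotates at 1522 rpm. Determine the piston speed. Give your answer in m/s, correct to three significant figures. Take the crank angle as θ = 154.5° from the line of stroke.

2.58

ω = 2π·1522/60 = 159.4 rad/s
For an in-line slider-crank, x = r cosθ + √(L² − r² sin²θ), so v = −rω sinθ·[1 + r cosθ/√(L² − r² sin²θ)].
With r = 0.0529 m, L = 0.1673 m, θ = 154.5°: √(L² − r² sin²θ) = 0.16574 m.
v = −0.0529·159.4·0.43051·[1 + 0.0529·-0.90259/0.16574] = -2.5841 m/s.
|v| = 2.5841 m/s.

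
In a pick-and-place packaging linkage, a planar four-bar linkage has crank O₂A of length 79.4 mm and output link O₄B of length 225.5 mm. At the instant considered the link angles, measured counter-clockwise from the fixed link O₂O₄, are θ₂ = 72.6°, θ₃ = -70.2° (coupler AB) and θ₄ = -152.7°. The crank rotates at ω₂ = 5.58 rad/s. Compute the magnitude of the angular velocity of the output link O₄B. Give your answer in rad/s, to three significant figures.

ω₂ = 5.58 rad/s
Differentiating the loop-closure r₂e^{iθ₂}+r₃e^{iθ₃}=r₁+r₄e^{iθ₄} gives r₂ω₂e^{iθ₂}+r₃ω₃e^{iθ₃}=r₄ω₄e^{iθ₄}.
Eliminating the other unknown: ω₄ = r₂ω₂ sin(θ₂−θ₃) / [r₄ sin(θ₄−θ₃)].
Numerator sine = +0.60460; denominator sine = -0.99144.
Result = 0.0794·5.58·(+0.60460) / (0.2255·(-0.99144)) = -1.1981 rad/s; magnitude 1.1981 rad/s.

1.20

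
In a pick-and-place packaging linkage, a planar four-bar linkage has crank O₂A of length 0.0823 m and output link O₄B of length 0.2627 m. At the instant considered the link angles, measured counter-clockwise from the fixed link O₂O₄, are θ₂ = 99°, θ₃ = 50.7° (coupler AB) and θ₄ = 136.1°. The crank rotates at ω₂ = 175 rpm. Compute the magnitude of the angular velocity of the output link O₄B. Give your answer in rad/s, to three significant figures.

ω₂ = 18.33 rad/s (from 175 rpm).
Differentiating the loop-closure r₂e^{iθ₂}+r₃e^{iθ₃}=r₁+r₄e^{iθ₄} gives r₂ω₂e^{iθ₂}+r₃ω₃e^{iθ₃}=r₄ω₄e^{iθ₄}.
Eliminating the other unknown: ω₄ = r₂ω₂ sin(θ₂−θ₃) / [r₄ sin(θ₄−θ₃)].
Numerator sine = +0.74664; denominator sine = +0.99678.
Result = 0.0823·18.33·(+0.74664) / (0.2627·(+0.99678)) = +4.3005 rad/s; magnitude 4.3005 rad/s.

4.30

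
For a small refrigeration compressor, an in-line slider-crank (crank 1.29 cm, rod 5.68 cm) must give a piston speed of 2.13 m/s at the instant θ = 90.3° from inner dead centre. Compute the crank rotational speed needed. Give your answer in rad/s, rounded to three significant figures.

165

For an in-line slider-crank, |v_piston| = rω|sinθ|·[1 + r cosθ/√(L² − r² sin²θ)].
With r = 0.0129 m, L = 0.0568 m, θ = 90.3°: the bracketed kinematic factor |dx/dθ| = 0.012884 m.
ω = v/|dx/dθ| = 2.13/0.012884 = 165.32 rad/s.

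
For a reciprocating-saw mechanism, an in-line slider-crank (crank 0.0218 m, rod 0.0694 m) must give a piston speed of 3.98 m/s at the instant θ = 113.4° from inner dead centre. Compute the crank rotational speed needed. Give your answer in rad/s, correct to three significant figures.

229

For an in-line slider-crank, |v_piston| = rω|sinθ|·[1 + r cosθ/√(L² − r² sin²θ)].
With r = 0.0218 m, L = 0.0694 m, θ = 113.4°: the bracketed kinematic factor |dx/dθ| = 0.0174 m.
ω = v/|dx/dθ| = 3.98/0.0174 = 228.73 rad/s.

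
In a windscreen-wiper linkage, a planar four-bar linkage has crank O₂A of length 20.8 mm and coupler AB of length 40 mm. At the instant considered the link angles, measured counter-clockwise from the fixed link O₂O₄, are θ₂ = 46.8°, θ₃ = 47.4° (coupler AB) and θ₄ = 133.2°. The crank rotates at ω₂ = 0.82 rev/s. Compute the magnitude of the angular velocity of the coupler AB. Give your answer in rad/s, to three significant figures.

ω₂ = 5.152 rad/s (from 0.82 rev/s).
Differentiating the loop-closure r₂e^{iθ₂}+r₃e^{iθ₃}=r₁+r₄e^{iθ₄} gives r₂ω₂e^{iθ₂}+r₃ω₃e^{iθ₃}=r₄ω₄e^{iθ₄}.
Eliminating the other unknown: ω₃ = r₂ω₂ sin(θ₄−θ₂) / [r₃ sin(θ₃−θ₄)].
Numerator sine = +0.99803; denominator sine = -0.99731.
Result = 0.0208·5.152·(+0.99803) / (0.04·(-0.99731)) = -2.6811 rad/s; magnitude 2.6811 rad/s.

2.68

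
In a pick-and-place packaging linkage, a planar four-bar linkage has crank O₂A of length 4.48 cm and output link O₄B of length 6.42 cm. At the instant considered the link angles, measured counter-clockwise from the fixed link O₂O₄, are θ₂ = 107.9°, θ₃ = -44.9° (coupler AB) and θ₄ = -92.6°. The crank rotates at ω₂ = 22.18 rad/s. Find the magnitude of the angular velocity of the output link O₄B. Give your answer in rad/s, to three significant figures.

ω₂ = 22.18 rad/s
Differentiating the loop-closure r₂e^{iθ₂}+r₃e^{iθ₃}=r₁+r₄e^{iθ₄} gives r₂ω₂e^{iθ₂}+r₃ω₃e^{iθ₃}=r₄ω₄e^{iθ₄}.
Eliminating the other unknown: ω₄ = r₂ω₂ sin(θ₂−θ₃) / [r₄ sin(θ₄−θ₃)].
Numerator sine = +0.45710; denominator sine = -0.73963.
Result = 0.0448·22.18·(+0.45710) / (0.0642·(-0.73963)) = -9.5653 rad/s; magnitude 9.5653 rad/s.

9.57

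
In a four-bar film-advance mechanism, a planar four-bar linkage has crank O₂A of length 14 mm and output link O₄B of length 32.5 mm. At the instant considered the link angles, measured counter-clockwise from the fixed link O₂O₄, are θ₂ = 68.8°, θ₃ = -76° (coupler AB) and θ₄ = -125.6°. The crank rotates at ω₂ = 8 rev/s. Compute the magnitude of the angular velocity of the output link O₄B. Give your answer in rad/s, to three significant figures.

16.4

ω₂ = 50.27 rad/s (from 8 rev/s).
Differentiating the loop-closure r₂e^{iθ₂}+r₃e^{iθ₃}=r₁+r₄e^{iθ₄} gives r₂ω₂e^{iθ₂}+r₃ω₃e^{iθ₃}=r₄ω₄e^{iθ₄}.
Eliminating the other unknown: ω₄ = r₂ω₂ sin(θ₂−θ₃) / [r₄ sin(θ₄−θ₃)].
Numerator sine = +0.57643; denominator sine = -0.76154.
Result = 0.014·50.27·(+0.57643) / (0.0325·(-0.76154)) = -16.39 rad/s; magnitude 16.39 rad/s.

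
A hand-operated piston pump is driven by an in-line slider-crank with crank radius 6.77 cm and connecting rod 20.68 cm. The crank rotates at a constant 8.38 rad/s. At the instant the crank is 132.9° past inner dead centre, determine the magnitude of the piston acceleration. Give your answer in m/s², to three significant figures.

3.31

ω = 8.38 rad/s
x(θ) = r cosθ + √(L² − r² sin²θ); with ω constant, a = ω²·d²x/dθ².
d²x/dθ² = −r cosθ − r²(cos2θ)/√u − r⁴ sin²2θ/(4u^{3/2}),  u = L² − r² sin²θ = 0.0403068 m².
Substituting r = 0.0677 m, L = 0.2068 m, θ = 132.9°: d²x/dθ² = +0.047111 m.
a = ω²·d²x/dθ² = (8.38)²·(+0.047111) = +3.3084 m/s²;  |a| = 3.3084 m/s².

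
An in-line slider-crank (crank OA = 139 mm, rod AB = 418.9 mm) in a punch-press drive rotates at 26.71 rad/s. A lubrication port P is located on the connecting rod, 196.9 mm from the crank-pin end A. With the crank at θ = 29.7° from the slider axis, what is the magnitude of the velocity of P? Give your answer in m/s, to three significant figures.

2.70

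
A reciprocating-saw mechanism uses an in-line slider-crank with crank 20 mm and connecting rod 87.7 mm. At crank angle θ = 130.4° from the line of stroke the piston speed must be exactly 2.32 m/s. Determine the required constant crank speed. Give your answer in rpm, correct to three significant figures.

1710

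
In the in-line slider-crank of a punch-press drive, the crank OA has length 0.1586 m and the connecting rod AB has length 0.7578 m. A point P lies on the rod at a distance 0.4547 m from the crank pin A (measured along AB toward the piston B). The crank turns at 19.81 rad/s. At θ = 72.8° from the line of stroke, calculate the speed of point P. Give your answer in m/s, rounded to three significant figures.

3.14

ω = 19.81 rad/s.  Crank-pin speed |V_A| = rω = 3.1419 m/s, perpendicular to OA.
Rod angle: sinφ = −(r/L) sinθ ⇒ φ = -11.533°; ω_rod = −rω cosθ/√(L²−r²sin²θ) = -1.2513 rad/s.
V_P = V_A + ω_rod × AP, with AP = 0.4547 m along the rod.
Components: V_Px = −rω sinθ − a·ω_rod·sinφ = -3.1151 m/s;  V_Py = rω cosθ + a·ω_rod·cosφ = +0.37161 m/s.
|V_P| = √(V_Px² + V_Py²) = 3.1372 m/s.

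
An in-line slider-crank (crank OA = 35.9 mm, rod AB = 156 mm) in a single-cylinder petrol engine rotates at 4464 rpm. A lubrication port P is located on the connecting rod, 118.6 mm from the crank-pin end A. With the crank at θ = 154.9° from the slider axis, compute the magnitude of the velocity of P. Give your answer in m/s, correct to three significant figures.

7.01

ω = 467.5 rad/s.  Crank-pin speed |V_A| = rω = 16.782 m/s, perpendicular to OA.
Rod angle: sinφ = −(r/L) sinθ ⇒ φ = -5.602°; ω_rod = −rω cosθ/√(L²−r²sin²θ) = +97.887 rad/s.
V_P = V_A + ω_rod × AP, with AP = 0.1186 m along the rod.
Components: V_Px = −rω sinθ − a·ω_rod·sinφ = -5.9857 m/s;  V_Py = rω cosθ + a·ω_rod·cosφ = -3.6435 m/s.
|V_P| = √(V_Px² + V_Py²) = 7.0074 m/s.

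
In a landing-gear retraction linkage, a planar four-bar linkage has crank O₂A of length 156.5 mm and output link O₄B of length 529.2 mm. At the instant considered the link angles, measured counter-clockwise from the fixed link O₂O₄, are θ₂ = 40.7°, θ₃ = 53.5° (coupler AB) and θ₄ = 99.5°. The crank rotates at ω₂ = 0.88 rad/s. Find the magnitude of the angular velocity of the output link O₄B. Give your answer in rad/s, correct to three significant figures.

0.0802

ω₂ = 0.88 rad/s
Differentiating the loop-closure r₂e^{iθ₂}+r₃e^{iθ₃}=r₁+r₄e^{iθ₄} gives r₂ω₂e^{iθ₂}+r₃ω₃e^{iθ₃}=r₄ω₄e^{iθ₄}.
Eliminating the other unknown: ω₄ = r₂ω₂ sin(θ₂−θ₃) / [r₄ sin(θ₄−θ₃)].
Numerator sine = -0.22155; denominator sine = +0.71934.
Result = 0.1565·0.88·(-0.22155) / (0.5292·(+0.71934)) = -0.080152 rad/s; magnitude 0.080152 rad/s.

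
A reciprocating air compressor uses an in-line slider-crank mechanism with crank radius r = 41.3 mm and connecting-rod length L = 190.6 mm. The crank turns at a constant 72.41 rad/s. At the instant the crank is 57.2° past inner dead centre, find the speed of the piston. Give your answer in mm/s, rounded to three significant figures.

ω = 72.41 rad/s
For an in-line slider-crank, x = r cosθ + √(L² − r² sin²θ), so v = −rω sinθ·[1 + r cosθ/√(L² − r² sin²θ)].
With r = 0.0413 m, L = 0.1906 m, θ = 57.2°: √(L² − r² sin²θ) = 0.18741 m.
v = −0.0413·72.41·0.84057·[1 + 0.0413·0.54171/0.18741] = -2.8138 m/s.
|v| = 2.8138 m/s = 2813.8 mm/s.

2810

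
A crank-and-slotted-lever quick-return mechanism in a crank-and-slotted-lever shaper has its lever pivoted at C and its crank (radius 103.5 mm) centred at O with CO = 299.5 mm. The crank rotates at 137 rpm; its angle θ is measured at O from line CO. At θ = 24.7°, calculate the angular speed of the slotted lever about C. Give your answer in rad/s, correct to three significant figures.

3.56

ω = 14.35 rad/s (from 137 rpm).
Crank pin A relative to C: A = (d + r cosθ, r sinθ); lever angle φ = atan2(r sinθ, d + r cosθ).
Differentiating tanφ: φ̇ = rω(d cosθ + r)/(d² + r² + 2dr cosθ).
d² + r² + 2dr cosθ = |CA|² = 0.156737 m²;  d cosθ + r = +0.3756 m.
|ω_lever| = |0.1035·14.35·+0.3756| / 0.156737 = 3.5583 rad/s.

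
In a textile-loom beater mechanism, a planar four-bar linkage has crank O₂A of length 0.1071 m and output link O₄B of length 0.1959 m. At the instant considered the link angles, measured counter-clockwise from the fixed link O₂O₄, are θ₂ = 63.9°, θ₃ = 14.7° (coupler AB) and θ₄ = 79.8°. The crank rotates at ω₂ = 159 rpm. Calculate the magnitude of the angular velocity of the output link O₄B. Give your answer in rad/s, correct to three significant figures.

ω₂ = 16.65 rad/s (from 159 rpm).
Differentiating the loop-closure r₂e^{iθ₂}+r₃e^{iθ₃}=r₁+r₄e^{iθ₄} gives r₂ω₂e^{iθ₂}+r₃ω₃e^{iθ₃}=r₄ω₄e^{iθ₄}.
Eliminating the other unknown: ω₄ = r₂ω₂ sin(θ₂−θ₃) / [r₄ sin(θ₄−θ₃)].
Numerator sine = +0.75700; denominator sine = +0.90704.
Result = 0.1071·16.65·(+0.75700) / (0.1959·(+0.90704)) = +7.5971 rad/s; magnitude 7.5971 rad/s.

7.60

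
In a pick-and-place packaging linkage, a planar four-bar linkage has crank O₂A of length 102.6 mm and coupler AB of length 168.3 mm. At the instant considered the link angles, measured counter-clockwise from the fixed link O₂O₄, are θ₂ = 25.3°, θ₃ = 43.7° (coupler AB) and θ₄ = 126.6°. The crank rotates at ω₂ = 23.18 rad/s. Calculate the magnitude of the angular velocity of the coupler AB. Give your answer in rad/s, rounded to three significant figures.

14.0

ω₂ = 23.18 rad/s
Differentiating the loop-closure r₂e^{iθ₂}+r₃e^{iθ₃}=r₁+r₄e^{iθ₄} gives r₂ω₂e^{iθ₂}+r₃ω₃e^{iθ₃}=r₄ω₄e^{iθ₄}.
Eliminating the other unknown: ω₃ = r₂ω₂ sin(θ₄−θ₂) / [r₃ sin(θ₃−θ₄)].
Numerator sine = +0.98061; denominator sine = -0.99233.
Result = 0.1026·23.18·(+0.98061) / (0.1683·(-0.99233)) = -13.964 rad/s; magnitude 13.964 rad/s.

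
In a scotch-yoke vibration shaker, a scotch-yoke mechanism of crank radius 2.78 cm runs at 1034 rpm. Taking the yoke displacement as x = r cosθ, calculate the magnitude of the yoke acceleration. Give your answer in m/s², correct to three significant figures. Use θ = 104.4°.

81.1

ω = 108.3 rad/s (from 1034 rpm).
x = r cosθ ⇒ ẍ = −rω² cosθ (ω constant).
|a| = rω²|cosθ| = 0.0278·(108.3)²·|cos 104.4°| = 81.059 m/s².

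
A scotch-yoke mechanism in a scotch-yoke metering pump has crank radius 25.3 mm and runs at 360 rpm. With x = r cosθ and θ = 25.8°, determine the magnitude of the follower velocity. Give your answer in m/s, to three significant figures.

0.415

ω = 37.7 rad/s (from 360 rpm).
x = r cosθ ⇒ ẋ = −rω sinθ.
|v| = rω|sinθ| = 0.0253·37.7·|sin 25.8°| = 0.41512 m/s.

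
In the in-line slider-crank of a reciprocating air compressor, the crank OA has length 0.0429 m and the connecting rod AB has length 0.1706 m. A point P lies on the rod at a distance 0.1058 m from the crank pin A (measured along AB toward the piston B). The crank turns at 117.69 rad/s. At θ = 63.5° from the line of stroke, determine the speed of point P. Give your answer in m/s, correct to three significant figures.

ω = 117.7 rad/s.  Crank-pin speed |V_A| = rω = 5.0489 m/s, perpendicular to OA.
Rod angle: sinφ = −(r/L) sinθ ⇒ φ = -13.006°; ω_rod = −rω cosθ/√(L²−r²sin²θ) = -13.553 rad/s.
V_P = V_A + ω_rod × AP, with AP = 0.1058 m along the rod.
Components: V_Px = −rω sinθ − a·ω_rod·sinφ = -4.8411 m/s;  V_Py = rω cosθ + a·ω_rod·cosφ = +0.8557 m/s.
|V_P| = √(V_Px² + V_Py²) = 4.9162 m/s.

4.92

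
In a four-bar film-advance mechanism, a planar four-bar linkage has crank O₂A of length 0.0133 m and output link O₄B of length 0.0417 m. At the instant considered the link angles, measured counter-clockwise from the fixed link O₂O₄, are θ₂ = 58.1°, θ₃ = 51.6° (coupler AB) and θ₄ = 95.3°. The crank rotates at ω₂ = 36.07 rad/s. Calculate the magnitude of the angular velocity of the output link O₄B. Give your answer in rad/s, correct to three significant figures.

ω₂ = 36.07 rad/s
Differentiating the loop-closure r₂e^{iθ₂}+r₃e^{iθ₃}=r₁+r₄e^{iθ₄} gives r₂ω₂e^{iθ₂}+r₃ω₃e^{iθ₃}=r₄ω₄e^{iθ₄}.
Eliminating the other unknown: ω₄ = r₂ω₂ sin(θ₂−θ₃) / [r₄ sin(θ₄−θ₃)].
Numerator sine = +0.11320; denominator sine = +0.69088.
Result = 0.0133·36.07·(+0.11320) / (0.0417·(+0.69088)) = +1.885 rad/s; magnitude 1.885 rad/s.

1.89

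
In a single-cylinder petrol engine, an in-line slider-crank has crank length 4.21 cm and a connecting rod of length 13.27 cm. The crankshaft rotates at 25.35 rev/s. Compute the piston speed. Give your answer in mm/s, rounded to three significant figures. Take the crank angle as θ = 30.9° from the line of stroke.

4390

ω = 2π·25.4 = 159.3 rad/s
For an in-line slider-crank, x = r cosθ + √(L² − r² sin²θ), so v = −rω sinθ·[1 + r cosθ/√(L² − r² sin²θ)].
With r = 0.0421 m, L = 0.1327 m, θ = 30.9°: √(L² − r² sin²θ) = 0.13093 m.
v = −0.0421·159.3·0.51354·[1 + 0.0421·0.85806/0.13093] = -4.3938 m/s.
|v| = 4.3938 m/s = 4393.8 mm/s.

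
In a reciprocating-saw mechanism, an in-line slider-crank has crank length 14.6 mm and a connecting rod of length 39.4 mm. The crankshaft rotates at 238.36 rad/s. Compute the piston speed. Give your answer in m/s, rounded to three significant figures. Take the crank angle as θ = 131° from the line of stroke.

1.96

ω = 238.4 rad/s
For an in-line slider-crank, x = r cosθ + √(L² − r² sin²θ), so v = −rω sinθ·[1 + r cosθ/√(L² − r² sin²θ)].
With r = 0.0146 m, L = 0.0394 m, θ = 131°: √(L² − r² sin²θ) = 0.037828 m.
v = −0.0146·238.4·0.75471·[1 + 0.0146·-0.65606/0.037828] = -1.9614 m/s.
|v| = 1.9614 m/s.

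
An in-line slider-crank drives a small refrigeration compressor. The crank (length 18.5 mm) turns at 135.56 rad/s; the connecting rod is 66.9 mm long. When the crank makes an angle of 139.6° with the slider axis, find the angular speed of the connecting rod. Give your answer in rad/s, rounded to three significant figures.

ω = 135.6 rad/s
The rod makes angle φ with the slider axis where L sinφ = r sinθ; differentiating, L cosφ·φ̇ = r ω cosθ.
L cosφ = √(L² − r² sin²θ) = 0.065817 m.
|ω_rod| = r ω |cosθ| / √(L² − r² sin²θ) = 0.0185·135.6·0.76154/0.065817 = 29.017 rad/s.

29.0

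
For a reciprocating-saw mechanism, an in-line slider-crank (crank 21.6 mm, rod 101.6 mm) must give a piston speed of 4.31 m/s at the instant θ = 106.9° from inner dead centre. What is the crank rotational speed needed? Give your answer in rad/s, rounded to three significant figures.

For an in-line slider-crank, |v_piston| = rω|sinθ|·[1 + r cosθ/√(L² − r² sin²θ)].
With r = 0.0216 m, L = 0.1016 m, θ = 106.9°: the bracketed kinematic factor |dx/dθ| = 0.019363 m.
ω = v/|dx/dθ| = 4.31/0.019363 = 222.59 rad/s.

223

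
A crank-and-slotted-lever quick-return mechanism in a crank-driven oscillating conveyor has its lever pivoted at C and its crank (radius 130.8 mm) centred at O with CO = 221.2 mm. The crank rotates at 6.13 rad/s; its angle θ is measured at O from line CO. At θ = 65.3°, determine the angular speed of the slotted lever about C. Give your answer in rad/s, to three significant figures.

ω = 6.13 rad/s
Crank pin A relative to C: A = (d + r cosθ, r sinθ); lever angle φ = atan2(r sinθ, d + r cosθ).
Differentiating tanφ: φ̇ = rω(d cosθ + r)/(d² + r² + 2dr cosθ).
d² + r² + 2dr cosθ = |CA|² = 0.0902183 m²;  d cosθ + r = +0.22323 m.
|ω_lever| = |0.1308·6.13·+0.22323| / 0.0902183 = 1.9839 rad/s.

1.98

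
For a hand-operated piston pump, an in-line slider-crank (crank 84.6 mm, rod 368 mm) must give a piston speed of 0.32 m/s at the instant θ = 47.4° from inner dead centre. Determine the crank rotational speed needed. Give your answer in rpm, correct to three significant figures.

For an in-line slider-crank, |v_piston| = rω|sinθ|·[1 + r cosθ/√(L² − r² sin²θ)].
With r = 0.0846 m, L = 0.368 m, θ = 47.4°: the bracketed kinematic factor |dx/dθ| = 0.072106 m.
ω = v/|dx/dθ| = 0.32/0.072106 = 4.4379 rad/s.
N = 60ω/(2π) = 42.379 rpm.

42.4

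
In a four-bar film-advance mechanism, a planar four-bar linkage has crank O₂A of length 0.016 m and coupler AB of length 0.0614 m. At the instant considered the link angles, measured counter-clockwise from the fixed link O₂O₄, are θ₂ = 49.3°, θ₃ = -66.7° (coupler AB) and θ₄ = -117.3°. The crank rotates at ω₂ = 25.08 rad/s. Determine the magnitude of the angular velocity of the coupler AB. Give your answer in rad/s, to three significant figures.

1.96

ω₂ = 25.08 rad/s
Differentiating the loop-closure r₂e^{iθ₂}+r₃e^{iθ₃}=r₁+r₄e^{iθ₄} gives r₂ω₂e^{iθ₂}+r₃ω₃e^{iθ₃}=r₄ω₄e^{iθ₄}.
Eliminating the other unknown: ω₃ = r₂ω₂ sin(θ₄−θ₂) / [r₃ sin(θ₃−θ₄)].
Numerator sine = -0.23175; denominator sine = +0.77273.
Result = 0.016·25.08·(-0.23175) / (0.0614·(+0.77273)) = -1.96 rad/s; magnitude 1.96 rad/s.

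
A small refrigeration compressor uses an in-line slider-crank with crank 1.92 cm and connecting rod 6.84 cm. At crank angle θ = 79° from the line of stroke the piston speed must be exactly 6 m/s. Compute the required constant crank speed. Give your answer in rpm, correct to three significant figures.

For an in-line slider-crank, |v_piston| = rω|sinθ|·[1 + r cosθ/√(L² − r² sin²θ)].
With r = 0.0192 m, L = 0.0684 m, θ = 79°: the bracketed kinematic factor |dx/dθ| = 0.019897 m.
ω = v/|dx/dθ| = 6/0.019897 = 301.55 rad/s.
N = 60ω/(2π) = 2879.6 rpm.

2880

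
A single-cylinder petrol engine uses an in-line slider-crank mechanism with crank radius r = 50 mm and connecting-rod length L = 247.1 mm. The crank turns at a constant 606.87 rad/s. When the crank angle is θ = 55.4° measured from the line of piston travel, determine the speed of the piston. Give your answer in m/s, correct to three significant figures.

27.9

ω = 606.9 rad/s
For an in-line slider-crank, x = r cosθ + √(L² − r² sin²θ), so v = −rω sinθ·[1 + r cosθ/√(L² − r² sin²θ)].
With r = 0.05 m, L = 0.2471 m, θ = 55.4°: √(L² − r² sin²θ) = 0.24365 m.
v = −0.05·606.9·0.82314·[1 + 0.05·0.56784/0.24365] = -27.887 m/s.
|v| = 27.887 m/s.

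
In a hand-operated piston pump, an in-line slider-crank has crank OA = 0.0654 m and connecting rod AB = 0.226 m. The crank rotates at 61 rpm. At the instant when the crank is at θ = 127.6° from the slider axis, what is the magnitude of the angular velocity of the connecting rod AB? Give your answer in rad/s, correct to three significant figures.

1.16

ω = 6.388 rad/s (converted from 61 rpm).
The rod makes angle φ with the slider axis where L sinφ = r sinθ; differentiating, L cosφ·φ̇ = r ω cosθ.
L cosφ = √(L² − r² sin²θ) = 0.21998 m.
|ω_rod| = r ω |cosθ| / √(L² − r² sin²θ) = 0.0654·6.388·0.61015/0.21998 = 1.1587 rad/s.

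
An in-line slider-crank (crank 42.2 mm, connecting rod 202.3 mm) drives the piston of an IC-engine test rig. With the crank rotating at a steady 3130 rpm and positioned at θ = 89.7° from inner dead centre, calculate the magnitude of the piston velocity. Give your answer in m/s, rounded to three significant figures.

13.8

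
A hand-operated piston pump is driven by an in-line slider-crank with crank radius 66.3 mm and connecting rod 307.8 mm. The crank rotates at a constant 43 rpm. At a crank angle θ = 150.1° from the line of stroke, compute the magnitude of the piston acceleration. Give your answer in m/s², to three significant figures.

1.02

ω = 2π·43/60 = 4.503 rad/s
x(θ) = r cosθ + √(L² − r² sin²θ); with ω constant, a = ω²·d²x/dθ².
d²x/dθ² = −r cosθ − r²(cos2θ)/√u − r⁴ sin²2θ/(4u^{3/2}),  u = L² − r² sin²θ = 0.0936486 m².
Substituting r = 0.0663 m, L = 0.3078 m, θ = 150.1°: d²x/dθ² = +0.050124 m.
a = ω²·d²x/dθ² = (4.503)²·(+0.050124) = +1.0163 m/s²;  |a| = 1.0163 m/s².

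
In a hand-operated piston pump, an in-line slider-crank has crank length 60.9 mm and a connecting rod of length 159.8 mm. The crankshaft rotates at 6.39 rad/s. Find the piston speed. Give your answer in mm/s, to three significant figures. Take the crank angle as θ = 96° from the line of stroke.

370

ω = 6.39 rad/s
For an in-line slider-crank, x = r cosθ + √(L² − r² sin²θ), so v = −rω sinθ·[1 + r cosθ/√(L² − r² sin²θ)].
With r = 0.0609 m, L = 0.1598 m, θ = 96°: √(L² − r² sin²θ) = 0.14788 m.
v = −0.0609·6.39·0.99452·[1 + 0.0609·-0.10453/0.14788] = -0.37036 m/s.
|v| = 0.37036 m/s = 370.36 mm/s.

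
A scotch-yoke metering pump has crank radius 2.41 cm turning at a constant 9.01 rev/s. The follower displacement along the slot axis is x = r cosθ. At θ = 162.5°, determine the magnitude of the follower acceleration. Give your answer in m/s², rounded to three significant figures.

73.7

ω = 56.61 rad/s (from 9.01 rev/s).
x = r cosθ ⇒ ẍ = −rω² cosθ (ω constant).
|a| = rω²|cosθ| = 0.0241·(56.61)²·|cos 162.5°| = 73.662 m/s².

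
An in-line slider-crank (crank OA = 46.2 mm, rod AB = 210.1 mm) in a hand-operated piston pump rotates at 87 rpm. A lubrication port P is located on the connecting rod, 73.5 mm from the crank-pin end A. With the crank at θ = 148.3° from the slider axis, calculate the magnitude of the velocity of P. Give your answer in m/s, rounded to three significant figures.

0.311

ω = 9.111 rad/s.  Crank-pin speed |V_A| = rω = 0.42091 m/s, perpendicular to OA.
Rod angle: sinφ = −(r/L) sinθ ⇒ φ = -6.635°; ω_rod = −rω cosθ/√(L²−r²sin²θ) = +1.716 rad/s.
V_P = V_A + ω_rod × AP, with AP = 0.0735 m along the rod.
Components: V_Px = −rω sinθ − a·ω_rod·sinφ = -0.2066 m/s;  V_Py = rω cosθ + a·ω_rod·cosφ = -0.23283 m/s.
|V_P| = √(V_Px² + V_Py²) = 0.31128 m/s.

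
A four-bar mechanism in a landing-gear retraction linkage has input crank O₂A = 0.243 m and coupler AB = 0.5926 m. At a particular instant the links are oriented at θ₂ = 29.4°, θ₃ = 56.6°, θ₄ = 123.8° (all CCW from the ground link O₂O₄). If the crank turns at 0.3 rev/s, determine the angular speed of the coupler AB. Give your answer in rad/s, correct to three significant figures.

ω₂ = 1.885 rad/s (from 0.3 rev/s).
Differentiating the loop-closure r₂e^{iθ₂}+r₃e^{iθ₃}=r₁+r₄e^{iθ₄} gives r₂ω₂e^{iθ₂}+r₃ω₃e^{iθ₃}=r₄ω₄e^{iθ₄}.
Eliminating the other unknown: ω₃ = r₂ω₂ sin(θ₄−θ₂) / [r₃ sin(θ₃−θ₄)].
Numerator sine = +0.99705; denominator sine = -0.92186.
Result = 0.243·1.885·(+0.99705) / (0.5926·(-0.92186)) = -0.83598 rad/s; magnitude 0.83598 rad/s.

0.836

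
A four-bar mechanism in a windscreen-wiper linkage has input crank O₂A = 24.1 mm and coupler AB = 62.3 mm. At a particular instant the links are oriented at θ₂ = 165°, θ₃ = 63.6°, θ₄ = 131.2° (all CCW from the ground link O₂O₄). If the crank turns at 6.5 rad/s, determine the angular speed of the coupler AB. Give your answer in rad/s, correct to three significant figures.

1.51

ω₂ = 6.5 rad/s
Differentiating the loop-closure r₂e^{iθ₂}+r₃e^{iθ₃}=r₁+r₄e^{iθ₄} gives r₂ω₂e^{iθ₂}+r₃ω₃e^{iθ₃}=r₄ω₄e^{iθ₄}.
Eliminating the other unknown: ω₃ = r₂ω₂ sin(θ₄−θ₂) / [r₃ sin(θ₃−θ₄)].
Numerator sine = -0.55630; denominator sine = -0.92455.
Result = 0.0241·6.5·(-0.55630) / (0.0623·(-0.92455)) = +1.5129 rad/s; magnitude 1.5129 rad/s.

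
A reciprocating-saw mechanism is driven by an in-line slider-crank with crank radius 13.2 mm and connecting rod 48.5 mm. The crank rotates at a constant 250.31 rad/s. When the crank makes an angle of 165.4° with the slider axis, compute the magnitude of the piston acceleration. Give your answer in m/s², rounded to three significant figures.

ω = 250.3 rad/s
x(θ) = r cosθ + √(L² − r² sin²θ); with ω constant, a = ω²·d²x/dθ².
d²x/dθ² = −r cosθ − r²(cos2θ)/√u − r⁴ sin²2θ/(4u^{3/2}),  u = L² − r² sin²θ = 0.00234118 m².
Substituting r = 0.0132 m, L = 0.0485 m, θ = 165.4°: d²x/dθ² = +0.0096144 m.
a = ω²·d²x/dθ² = (250.3)²·(+0.0096144) = +602.39 m/s²;  |a| = 602.39 m/s².

602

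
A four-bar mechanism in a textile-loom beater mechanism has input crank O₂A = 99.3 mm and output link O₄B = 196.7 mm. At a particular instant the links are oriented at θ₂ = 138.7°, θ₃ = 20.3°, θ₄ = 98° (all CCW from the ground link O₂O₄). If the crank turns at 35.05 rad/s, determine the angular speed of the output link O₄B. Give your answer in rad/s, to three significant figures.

ω₂ = 35.05 rad/s
Differentiating the loop-closure r₂e^{iθ₂}+r₃e^{iθ₃}=r₁+r₄e^{iθ₄} gives r₂ω₂e^{iθ₂}+r₃ω₃e^{iθ₃}=r₄ω₄e^{iθ₄}.
Eliminating the other unknown: ω₄ = r₂ω₂ sin(θ₂−θ₃) / [r₄ sin(θ₄−θ₃)].
Numerator sine = +0.87965; denominator sine = +0.97705.
Result = 0.0993·35.05·(+0.87965) / (0.1967·(+0.97705)) = +15.93 rad/s; magnitude 15.93 rad/s.

15.9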